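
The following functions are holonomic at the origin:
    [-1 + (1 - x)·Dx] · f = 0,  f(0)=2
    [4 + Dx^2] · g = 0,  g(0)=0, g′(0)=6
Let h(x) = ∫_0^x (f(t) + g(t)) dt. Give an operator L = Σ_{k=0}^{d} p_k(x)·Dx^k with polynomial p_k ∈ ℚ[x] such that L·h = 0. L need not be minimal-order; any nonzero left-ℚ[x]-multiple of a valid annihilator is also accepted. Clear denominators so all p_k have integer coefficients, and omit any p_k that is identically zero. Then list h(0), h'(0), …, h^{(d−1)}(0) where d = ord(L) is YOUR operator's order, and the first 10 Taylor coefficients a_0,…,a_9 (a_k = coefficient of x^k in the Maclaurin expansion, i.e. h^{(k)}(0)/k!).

f: a_k = 2, 2, 2, 2, 2, 2, 2, 2, 2, 2, …
g: a_k = 0, 6, 0, -4, 0, 4/5, 0, -8/105, 0, 4/945, …
f+g: L₀ = lclm(L_f,L_g), ord ≤ 1+2.
∫: right-multiply L₀ by Dx.
L = (20 - 16·x + 8·x^2)·Dx + (-12 + 28·x - 24·x^2 + 8·x^3)·Dx^2 + (5 - 4·x + 2·x^2)·Dx^3 + (-3 + 7·x - 6·x^2 + 2·x^3)·Dx^4  (order 4).
h: a_k = 0, 2, 4, 2/3, -1/2, 2/5, 7/15, 2/7, 101/420, 2/9, …
ICs: h(0) = 0, h′(0) = 2, h′′(0) = 8, h′′′(0) = 4.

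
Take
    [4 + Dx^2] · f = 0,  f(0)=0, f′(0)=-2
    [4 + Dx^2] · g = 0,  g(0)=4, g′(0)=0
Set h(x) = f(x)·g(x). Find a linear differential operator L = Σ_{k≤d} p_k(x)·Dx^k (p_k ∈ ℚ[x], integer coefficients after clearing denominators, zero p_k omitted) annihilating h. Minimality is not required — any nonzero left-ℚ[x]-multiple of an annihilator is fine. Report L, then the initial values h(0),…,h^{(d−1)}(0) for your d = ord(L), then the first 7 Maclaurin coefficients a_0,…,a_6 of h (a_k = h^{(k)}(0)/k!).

L = 16·Dx + Dx^3  (order 3).
h: a_k = 0, -8, 0, 64/3, 0, -256/15, 0, …
ICs: h(0) = 0, h′(0) = -8, h′′(0) = 0.

f: a_k = 0, -2, 0, 4/3, 0, -4/15, 0, …
g: a_k = 4, 0, -8, 0, 8/3, 0, -16/45, …
Sym-product of L_f,L_g gives L₀ (≤ ord 4).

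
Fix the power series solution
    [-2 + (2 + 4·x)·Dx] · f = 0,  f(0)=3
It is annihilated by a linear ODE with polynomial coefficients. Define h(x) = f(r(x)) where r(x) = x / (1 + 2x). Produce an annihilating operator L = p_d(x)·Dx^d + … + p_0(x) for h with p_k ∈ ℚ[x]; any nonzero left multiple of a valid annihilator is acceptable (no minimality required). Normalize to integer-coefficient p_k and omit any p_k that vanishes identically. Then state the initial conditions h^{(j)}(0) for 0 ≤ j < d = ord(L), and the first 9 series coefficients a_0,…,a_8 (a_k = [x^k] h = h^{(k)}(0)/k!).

f: a_k = 3, 3, -3/2, 3/2, -15/8, 21/8, -63/16, 99/16, -1287/128, …
Change of var in L_f (x↦r) gives L₀.
L = -1 + (1 + 6·x + 8·x^2)·Dx  (order 1).
h: a_k = 3, 3, -15/2, 39/2, -423/8, 1197/8, -7059/16, 21615/16, -547383/128, …
ICs: h(0) = 3.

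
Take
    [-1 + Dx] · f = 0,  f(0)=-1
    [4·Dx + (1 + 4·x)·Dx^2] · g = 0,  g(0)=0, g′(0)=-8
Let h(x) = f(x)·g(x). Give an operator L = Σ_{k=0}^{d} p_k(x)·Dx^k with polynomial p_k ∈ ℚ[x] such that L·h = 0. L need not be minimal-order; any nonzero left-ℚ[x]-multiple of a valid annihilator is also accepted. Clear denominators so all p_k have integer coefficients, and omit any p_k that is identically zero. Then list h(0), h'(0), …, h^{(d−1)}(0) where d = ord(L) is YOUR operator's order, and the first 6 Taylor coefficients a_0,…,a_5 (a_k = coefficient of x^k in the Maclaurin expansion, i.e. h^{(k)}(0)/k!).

f: a_k = -1, -1, -1/2, -1/6, -1/24, -1/120, …
g: a_k = 0, -8, 16, -128/3, 128, -2048/5, …
f·g: L₀ = L_f ⊗_s L_g, ord ≤ 1·2.
L = (-3 + 4·x) + (2 - 8·x)·Dx + (1 + 4·x)·Dx^2  (order 2).
h: a_k = 0, 8, -8, 92/3, -92, 1503/5, …
ICs: h(0) = 0, h′(0) = 8.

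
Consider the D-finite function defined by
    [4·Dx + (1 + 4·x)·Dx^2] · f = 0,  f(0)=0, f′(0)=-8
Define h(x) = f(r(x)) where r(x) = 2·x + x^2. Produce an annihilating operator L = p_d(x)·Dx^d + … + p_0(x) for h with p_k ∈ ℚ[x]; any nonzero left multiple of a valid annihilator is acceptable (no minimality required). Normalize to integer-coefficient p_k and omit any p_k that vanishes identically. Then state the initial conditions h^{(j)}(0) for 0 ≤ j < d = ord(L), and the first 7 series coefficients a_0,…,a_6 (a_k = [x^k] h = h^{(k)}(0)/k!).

L = (7 + 8·x + 4·x^2)·Dx + (1 + 9·x + 12·x^2 + 4·x^3)·Dx^2  (order 2).
h: a_k = 0, -16, 56, -832/3, 1552, -46336/5, 172928/3, …
ICs: h(0) = 0, h′(0) = -16.

f: a_k = 0, -8, 16, -128/3, 128, -2048/5, 4096/3, …
L₀ from L_f via x↦r, Dx↦r'^{-1}Dx.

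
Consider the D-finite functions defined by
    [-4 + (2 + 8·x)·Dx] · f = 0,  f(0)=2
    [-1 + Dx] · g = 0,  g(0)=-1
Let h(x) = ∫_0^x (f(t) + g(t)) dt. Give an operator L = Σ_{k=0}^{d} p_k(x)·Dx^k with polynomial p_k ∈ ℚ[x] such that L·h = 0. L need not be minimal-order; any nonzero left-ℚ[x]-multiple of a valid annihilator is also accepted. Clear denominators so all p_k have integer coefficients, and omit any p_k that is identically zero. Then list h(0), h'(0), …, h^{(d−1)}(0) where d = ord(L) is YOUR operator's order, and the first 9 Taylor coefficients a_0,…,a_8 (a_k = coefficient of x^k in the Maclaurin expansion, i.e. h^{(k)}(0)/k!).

L = (6 + 8·x)·Dx + (-5 - 8·x - 16·x^2)·Dx^2 + (-1 + 16·x^2)·Dx^3  (order 3).
h: a_k = 0, 1, 3/2, -3/2, 47/24, -481/120, 6719/720, -120961/5040, 2661119/40320, …
ICs: h(0) = 0, h′(0) = 1, h′′(0) = 3.

f: a_k = 2, 4, -4, 8, -20, 56, -168, 528, -1716, …
g: a_k = -1, -1, -1/2, -1/6, -1/24, -1/120, -1/720, -1/5040, -1/40320, …
h₀=f+g: left-lcm gives L₀, ord ≤ 2.
h=∫h₀ ⇒ L = L₀·Dx.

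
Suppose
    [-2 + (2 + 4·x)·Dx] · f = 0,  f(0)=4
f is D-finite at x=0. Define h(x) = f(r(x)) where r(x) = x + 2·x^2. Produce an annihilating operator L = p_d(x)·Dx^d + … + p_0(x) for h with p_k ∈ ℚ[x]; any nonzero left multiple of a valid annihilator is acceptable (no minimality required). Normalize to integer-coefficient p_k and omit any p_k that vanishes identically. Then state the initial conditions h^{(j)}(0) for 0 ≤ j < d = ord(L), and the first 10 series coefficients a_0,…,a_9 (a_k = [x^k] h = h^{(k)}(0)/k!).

f: a_k = 4, 4, -2, 2, -5/2, 7/2, -21/4, 33/4, -429/32, 715/32, …
f∘r: x↦r, Dx↦Dx/r' in L_f ⇒ L₀.
L = (-1 - 4·x) + (1 + 2·x + 4·x^2)·Dx  (order 1).
h: a_k = 4, 4, 6, -6, 3/2, 15/2, -57/4, 21/4, 867/32, -1893/32, …
ICs: h(0) = 4.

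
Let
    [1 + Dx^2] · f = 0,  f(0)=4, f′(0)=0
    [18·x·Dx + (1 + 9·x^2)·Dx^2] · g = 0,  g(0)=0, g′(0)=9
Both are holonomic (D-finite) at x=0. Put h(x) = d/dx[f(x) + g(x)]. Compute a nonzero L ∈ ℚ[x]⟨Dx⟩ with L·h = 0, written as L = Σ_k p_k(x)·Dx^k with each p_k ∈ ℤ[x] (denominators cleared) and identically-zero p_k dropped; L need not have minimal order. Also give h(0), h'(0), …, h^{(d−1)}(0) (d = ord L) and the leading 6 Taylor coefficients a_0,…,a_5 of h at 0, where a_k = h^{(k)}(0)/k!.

L = (-1926·x + 17820·x^3 + 1458·x^5) + (-17 + 351·x^2 + 4617·x^4 + 729·x^6)·Dx + (-1926·x + 17820·x^3 + 1458·x^5)·Dx^2 + (-17 + 351·x^2 + 4617·x^4 + 729·x^6)·Dx^3  (order 3).
h: a_k = 9, -4, -81, 2/3, 729, -1/30, …
ICs: h(0) = 9, h′(0) = -4, h′′(0) = -162.

f: a_k = 4, 0, -2, 0, 1/6, 0, …
g: a_k = 0, 9, 0, -27, 0, 729/5, …
h₀=f+g: left-lcm gives L₀, ord ≤ 4.
h₀' ⇒ L via d/dx closure of L₀.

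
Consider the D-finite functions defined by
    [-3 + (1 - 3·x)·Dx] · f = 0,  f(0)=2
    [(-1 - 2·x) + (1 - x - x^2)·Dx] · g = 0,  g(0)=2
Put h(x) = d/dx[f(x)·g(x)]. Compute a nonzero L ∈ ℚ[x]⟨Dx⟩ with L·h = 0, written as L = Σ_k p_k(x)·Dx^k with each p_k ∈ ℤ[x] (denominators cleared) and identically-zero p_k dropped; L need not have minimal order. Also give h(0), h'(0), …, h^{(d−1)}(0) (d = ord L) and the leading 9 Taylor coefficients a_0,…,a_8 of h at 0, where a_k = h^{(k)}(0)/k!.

f: a_k = 2, 6, 18, 54, 162, 486, 1458, 4374, 13122, …
g: a_k = 2, 2, 4, 6, 10, 16, 26, 42, 68, …
f·g: L₀ = L_f ⊗_s L_g, ord ≤ 1·1.
Derive L from L₀ (diff closure).
L = (28 - 66·x - 48·x^2 + 96·x^3 + 108·x^4) + (-4 + 20·x - 15·x^2 - 40·x^3 + 30·x^4 + 27·x^5)·Dx  (order 1).
h: a_k = 16, 112, 540, 2240, 8560, 31128, 109536, 376640, 1273140, …
ICs: h(0) = 16.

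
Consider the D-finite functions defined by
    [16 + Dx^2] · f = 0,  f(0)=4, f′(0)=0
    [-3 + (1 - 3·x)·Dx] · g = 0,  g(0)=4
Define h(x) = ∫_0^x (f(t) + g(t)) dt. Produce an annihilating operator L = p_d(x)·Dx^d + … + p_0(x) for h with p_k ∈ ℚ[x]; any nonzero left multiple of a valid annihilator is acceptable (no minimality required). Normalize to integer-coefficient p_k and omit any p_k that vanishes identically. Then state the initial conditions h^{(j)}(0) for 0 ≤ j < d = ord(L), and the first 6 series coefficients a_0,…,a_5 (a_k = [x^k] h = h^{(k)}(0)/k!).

f: a_k = 4, 0, -32, 0, 128/3, 0, …
g: a_k = 4, 12, 36, 108, 324, 972, …
L₀ := lclm(L_f,L_g); ord L₀ ≤ 2+1.
h=∫h₀ ⇒ L = L₀·Dx.
L = (-1680 + 2304·x - 3456·x^2)·Dx + (272 - 1584·x + 3456·x^2 - 3456·x^3)·Dx^2 + (-105 + 144·x - 216·x^2)·Dx^3 + (17 - 99·x + 216·x^2 - 216·x^3)·Dx^4  (order 4).
h: a_k = 0, 8, 6, 4/3, 27, 220/3, …
ICs: h(0) = 0, h′(0) = 8, h′′(0) = 12, h′′′(0) = 8.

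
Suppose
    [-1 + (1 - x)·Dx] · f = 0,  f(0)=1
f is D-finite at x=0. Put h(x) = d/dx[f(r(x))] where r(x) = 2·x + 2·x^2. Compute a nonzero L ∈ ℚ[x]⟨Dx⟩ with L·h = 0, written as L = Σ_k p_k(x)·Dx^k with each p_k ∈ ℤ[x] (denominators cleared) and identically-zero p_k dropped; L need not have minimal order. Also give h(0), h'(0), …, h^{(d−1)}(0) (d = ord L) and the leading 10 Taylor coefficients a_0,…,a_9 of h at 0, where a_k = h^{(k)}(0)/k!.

f: a_k = 1, 1, 1, 1, 1, 1, 1, 1, 1, 1, …
L₀ from L_f via x↦r, Dx↦r'^{-1}Dx.
Differentiate: ansatz ord ≤ ord L₀ ⇒ L.
L = (6 + 12·x + 12·x^2) + (-1 + 6·x^2 + 4·x^3)·Dx  (order 1).
h: a_k = 2, 12, 48, 176, 600, 1968, 6272, 19584, 60192, 182720, …
ICs: h(0) = 2.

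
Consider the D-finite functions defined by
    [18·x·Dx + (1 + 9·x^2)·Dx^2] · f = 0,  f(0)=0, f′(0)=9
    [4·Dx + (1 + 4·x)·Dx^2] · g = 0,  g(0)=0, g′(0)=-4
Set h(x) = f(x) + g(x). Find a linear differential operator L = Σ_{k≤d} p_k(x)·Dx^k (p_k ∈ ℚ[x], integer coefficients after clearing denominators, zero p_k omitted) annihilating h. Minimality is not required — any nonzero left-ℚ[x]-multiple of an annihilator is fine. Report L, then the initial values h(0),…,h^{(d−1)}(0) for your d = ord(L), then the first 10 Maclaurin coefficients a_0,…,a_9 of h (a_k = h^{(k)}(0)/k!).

L = (-36 - 432·x + 972·x^2 + 1296·x^3)·Dx + (-25 - 72·x - 189·x^2 + 1944·x^3 + 2592·x^4)·Dx^2 + (-2 + x + 36·x^2 + 81·x^3 + 486·x^4 + 648·x^5)·Dx^3  (order 3).
h: a_k = 0, 5, 8, -145/3, 64, -59, 2048/3, -22945/7, 8192, -203095/9, …
ICs: h(0) = 0, h′(0) = 5, h′′(0) = 16.

f: a_k = 0, 9, 0, -27, 0, 729/5, 0, -6561/7, 0, 6561, …
g: a_k = 0, -4, 8, -64/3, 64, -1024/5, 2048/3, -16384/7, 8192, -262144/9, …
Sum ⇒ L₀ = lclm(L_f,L_g) in ℚ(x)⟨Dx⟩.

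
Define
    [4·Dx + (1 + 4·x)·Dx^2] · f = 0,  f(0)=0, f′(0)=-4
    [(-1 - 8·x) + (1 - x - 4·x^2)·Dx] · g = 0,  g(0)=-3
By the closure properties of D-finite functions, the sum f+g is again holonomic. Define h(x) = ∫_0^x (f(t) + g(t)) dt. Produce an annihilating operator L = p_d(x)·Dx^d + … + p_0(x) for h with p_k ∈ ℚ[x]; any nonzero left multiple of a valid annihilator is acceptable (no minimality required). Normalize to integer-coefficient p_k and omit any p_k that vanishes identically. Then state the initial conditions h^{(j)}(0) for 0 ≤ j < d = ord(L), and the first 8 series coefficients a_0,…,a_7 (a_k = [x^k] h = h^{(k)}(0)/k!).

L = (-268 - 1616·x - 5504·x^2 - 4608·x^3 - 6144·x^4)·Dx^2 + (-11 - 360·x - 3008·x^2 - 7680·x^3 - 9472·x^4 - 10240·x^5)·Dx^3 + (7 + 67·x + 154·x^2 - 136·x^3 - 928·x^4 - 2176·x^5 - 2048·x^6)·Dx^4  (order 4).
h: a_k = 0, -3, -7/2, -7/3, -145/12, -23/5, -1999/30, 419/21, …
ICs: h(0) = 0, h′(0) = -3, h′′(0) = -7, h′′′(0) = -14.

f: a_k = 0, -4, 8, -64/3, 64, -1024/5, 2048/3, -16384/7, …
g: a_k = -3, -3, -15, -27, -87, -195, -543, -1323, …
Weyl lclm of L_f,L_g ⇒ L₀ (ord ≤ 3).
h=∫h₀ ⇒ L = L₀·Dx.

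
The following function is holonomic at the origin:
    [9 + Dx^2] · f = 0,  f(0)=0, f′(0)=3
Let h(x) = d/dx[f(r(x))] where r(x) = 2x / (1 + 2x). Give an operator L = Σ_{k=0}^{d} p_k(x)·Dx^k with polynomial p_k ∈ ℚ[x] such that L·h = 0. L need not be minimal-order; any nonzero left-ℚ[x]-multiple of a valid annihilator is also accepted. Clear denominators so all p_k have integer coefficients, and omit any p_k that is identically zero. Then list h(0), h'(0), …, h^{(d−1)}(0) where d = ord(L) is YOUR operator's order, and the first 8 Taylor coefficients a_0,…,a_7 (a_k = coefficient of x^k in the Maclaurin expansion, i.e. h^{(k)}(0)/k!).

L = (60 + 96·x + 96·x^2) + (12 + 72·x + 144·x^2 + 96·x^3)·Dx + (1 + 8·x + 24·x^2 + 32·x^3 + 16·x^4)·Dx^2  (order 2).
h: a_k = 6, -24, -36, 672, -3516, 12240, -154824/5, 242304/5, …
ICs: h(0) = 6, h′(0) = -24.

f: a_k = 0, 3, 0, -9/2, 0, 81/40, 0, -243/560, …
L₀ from L_f via x↦r, Dx↦r'^{-1}Dx.
Derive L from L₀ (diff closure).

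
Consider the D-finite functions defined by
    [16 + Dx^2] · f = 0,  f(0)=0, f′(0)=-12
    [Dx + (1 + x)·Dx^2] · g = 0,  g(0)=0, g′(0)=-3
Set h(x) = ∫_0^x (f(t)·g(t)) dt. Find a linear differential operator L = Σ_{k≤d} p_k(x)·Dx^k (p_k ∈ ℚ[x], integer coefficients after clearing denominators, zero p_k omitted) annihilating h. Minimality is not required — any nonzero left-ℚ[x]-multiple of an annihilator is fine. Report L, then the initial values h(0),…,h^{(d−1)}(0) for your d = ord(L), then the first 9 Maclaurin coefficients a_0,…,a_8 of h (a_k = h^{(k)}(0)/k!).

f: a_k = 0, -12, 0, 32, 0, -128/5, 0, 1024/105, 0, …
g: a_k = 0, -3, 3/2, -1, 3/4, -3/5, 1/2, -3/7, 3/8, …
f·g: L₀ = L_f ⊗_s L_g, ord ≤ 2·2.
h=∫h₀ ⇒ L = L₀·Dx.
L = (15072 + 62976·x + 97024·x^2 + 65536·x^3 + 16384·x^4)·Dx + (1984 + 6080·x + 6144·x^2 + 2048·x^3)·Dx^2 + (1950 + 8000·x + 12192·x^2 + 8192·x^3 + 2048·x^4)·Dx^3 + (124 + 380·x + 384·x^2 + 128·x^3)·Dx^4 + (63 + 254·x + 383·x^2 + 256·x^3 + 64·x^4)·Dx^5  (order 5).
h: a_k = 0, 0, 0, 12, -9/2, -84/5, 13/2, 52/7, -51/20, …
ICs: h(0) = 0, h′(0) = 0, h′′(0) = 0, h′′′(0) = 72, h′′′′(0) = -108.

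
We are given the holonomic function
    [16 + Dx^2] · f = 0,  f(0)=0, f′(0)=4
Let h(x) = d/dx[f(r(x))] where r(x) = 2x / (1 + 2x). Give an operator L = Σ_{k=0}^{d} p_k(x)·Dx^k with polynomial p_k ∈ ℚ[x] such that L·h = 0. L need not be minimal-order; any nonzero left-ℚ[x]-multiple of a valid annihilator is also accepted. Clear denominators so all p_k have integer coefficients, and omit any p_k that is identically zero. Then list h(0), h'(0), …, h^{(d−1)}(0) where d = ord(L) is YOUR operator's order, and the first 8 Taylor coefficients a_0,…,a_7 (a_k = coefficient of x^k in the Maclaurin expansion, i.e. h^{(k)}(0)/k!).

L = (88 + 96·x + 96·x^2) + (12 + 72·x + 144·x^2 + 96·x^3)·Dx + (1 + 8·x + 24·x^2 + 32·x^3 + 16·x^4)·Dx^2  (order 2).
h: a_k = 8, -32, -160, 1792, -24704/3, 23040, -1260032/45, -5152768/45, …
ICs: h(0) = 8, h′(0) = -32.

f: a_k = 0, 4, 0, -32/3, 0, 128/15, 0, -1024/315, …
h₀=f(r): pull back L_f along r ⇒ L₀.
Differentiate: ansatz ord ≤ ord L₀ ⇒ L.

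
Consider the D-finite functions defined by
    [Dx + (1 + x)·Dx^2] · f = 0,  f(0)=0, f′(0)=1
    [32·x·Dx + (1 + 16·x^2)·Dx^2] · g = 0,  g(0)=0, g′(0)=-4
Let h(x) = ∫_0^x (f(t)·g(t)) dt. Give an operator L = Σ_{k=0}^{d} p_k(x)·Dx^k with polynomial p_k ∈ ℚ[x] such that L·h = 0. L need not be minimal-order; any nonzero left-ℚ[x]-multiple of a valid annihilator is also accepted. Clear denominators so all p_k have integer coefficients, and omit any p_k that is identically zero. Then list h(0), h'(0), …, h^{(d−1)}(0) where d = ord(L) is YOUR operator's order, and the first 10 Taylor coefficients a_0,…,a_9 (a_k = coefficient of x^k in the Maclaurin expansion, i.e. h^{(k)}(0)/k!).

L = (4224 + 8384·x + 204800·x^2 + 531456·x^3 + 491520·x^4 + 212992·x^5 + 262144·x^7)·Dx^2 + (4098 + 28864·x + 258368·x^2 + 1045504·x^3 + 1798144·x^4 + 1523712·x^5 + 573440·x^6 + 786432·x^7 + 917504·x^8)·Dx^3 + (132 + 8644·x + 37632·x^2 + 196032·x^3 + 614400·x^4 + 955392·x^5 + 786432·x^6 + 540672·x^7 + 786432·x^8 + 524288·x^9)·Dx^4 + (65 + 258·x + 2497·x^2 + 8576·x^3 + 30336·x^4 + 76800·x^5 + 118272·x^6 + 98304·x^7 + 98304·x^8 + 131072·x^9 + 65536·x^10)·Dx^5  (order 5).
h: a_k = 0, 0, 0, -4/3, 1/2, 4, -29/18, -1276/45, 733/60, 2276/9, …
ICs: h(0) = 0, h′(0) = 0, h′′(0) = 0, h′′′(0) = -8, h′′′′(0) = 12.

f: a_k = 0, 1, -1/2, 1/3, -1/4, 1/5, -1/6, 1/7, -1/8, 1/9, …
g: a_k = 0, -4, 0, 64/3, 0, -1024/5, 0, 16384/7, 0, -262144/9, …
L₀ := L_f ⊗_s L_g (sym. prod.), ord ≤ 4.
h=∫₀ˣh₀: take L = L₀·Dx.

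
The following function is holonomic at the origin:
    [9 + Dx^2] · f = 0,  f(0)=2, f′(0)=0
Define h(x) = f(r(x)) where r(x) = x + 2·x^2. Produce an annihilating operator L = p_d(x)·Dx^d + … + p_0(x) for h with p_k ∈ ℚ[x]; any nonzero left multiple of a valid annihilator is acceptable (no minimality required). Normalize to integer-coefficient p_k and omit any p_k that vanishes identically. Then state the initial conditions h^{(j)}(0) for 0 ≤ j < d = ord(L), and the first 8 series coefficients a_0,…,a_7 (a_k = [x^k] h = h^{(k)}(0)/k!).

f: a_k = 2, 0, -9, 0, 27/4, 0, -81/40, 0, …
Substitute x→r, Dx→(1/r')Dx; clear ⇒ L₀.
L = (9 + 108·x + 432·x^2 + 576·x^3) - 4·Dx + (1 + 4·x)·Dx^2  (order 2).
h: a_k = 2, 0, -9, -36, -117/4, 54, 6399/40, 1917/10, …
ICs: h(0) = 2, h′(0) = 0.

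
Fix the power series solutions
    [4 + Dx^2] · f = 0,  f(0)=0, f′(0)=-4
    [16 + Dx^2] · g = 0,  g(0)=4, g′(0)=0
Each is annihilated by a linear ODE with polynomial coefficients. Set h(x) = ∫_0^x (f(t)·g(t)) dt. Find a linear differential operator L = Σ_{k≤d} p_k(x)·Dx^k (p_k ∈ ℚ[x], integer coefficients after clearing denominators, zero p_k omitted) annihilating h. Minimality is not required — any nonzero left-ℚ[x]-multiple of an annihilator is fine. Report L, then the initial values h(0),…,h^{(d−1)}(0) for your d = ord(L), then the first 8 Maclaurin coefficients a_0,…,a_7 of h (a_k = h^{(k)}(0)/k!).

L = 144·Dx + 40·Dx^3 + Dx^5  (order 5).
h: a_k = 0, 0, -8, 0, 104/3, 0, -1936/45, 0, …
ICs: h(0) = 0, h′(0) = 0, h′′(0) = -16, h′′′(0) = 0, h′′′′(0) = 832.

f: a_k = 0, -4, 0, 8/3, 0, -8/15, 0, 16/315, …
g: a_k = 4, 0, -32, 0, 128/3, 0, -1024/45, 0, …
f·g: L₀ = L_f ⊗_s L_g, ord ≤ 2·2.
∫: right-multiply L₀ by Dx.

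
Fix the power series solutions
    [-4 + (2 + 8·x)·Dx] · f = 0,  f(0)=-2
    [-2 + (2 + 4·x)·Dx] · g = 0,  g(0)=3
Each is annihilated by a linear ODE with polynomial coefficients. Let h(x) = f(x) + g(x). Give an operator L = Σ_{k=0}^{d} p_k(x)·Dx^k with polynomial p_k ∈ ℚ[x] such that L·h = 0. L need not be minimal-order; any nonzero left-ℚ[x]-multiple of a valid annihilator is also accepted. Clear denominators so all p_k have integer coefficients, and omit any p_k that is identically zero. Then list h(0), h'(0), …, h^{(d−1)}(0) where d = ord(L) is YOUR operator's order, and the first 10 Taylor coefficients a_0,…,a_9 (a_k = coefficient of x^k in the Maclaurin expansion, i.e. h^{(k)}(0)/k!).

L = -2 + (3 + 8·x)·Dx + (1 + 6·x + 8·x^2)·Dx^2  (order 2).
h: a_k = 1, -1, 5/2, -13/2, 145/8, -427/8, 2625/16, -8349/16, 218361/128, -730015/128, …
ICs: h(0) = 1, h′(0) = -1.

f: a_k = -2, -4, 4, -8, 20, -56, 168, -528, 1716, -5720, …
g: a_k = 3, 3, -3/2, 3/2, -15/8, 21/8, -63/16, 99/16, -1287/128, 2145/128, …
h₀=f+g: left-lcm gives L₀, ord ≤ 2.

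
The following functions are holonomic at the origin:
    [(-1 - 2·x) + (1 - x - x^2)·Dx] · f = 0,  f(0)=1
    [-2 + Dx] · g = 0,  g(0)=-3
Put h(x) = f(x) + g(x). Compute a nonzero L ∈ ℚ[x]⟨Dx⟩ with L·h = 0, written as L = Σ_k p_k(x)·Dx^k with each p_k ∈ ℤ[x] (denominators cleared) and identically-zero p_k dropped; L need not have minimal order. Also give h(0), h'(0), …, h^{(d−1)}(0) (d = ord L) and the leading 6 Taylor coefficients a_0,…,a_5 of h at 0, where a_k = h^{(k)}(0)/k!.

L = (-4 - 8·x - 24·x^2 - 8·x^3) + (14·x + 10·x^2 - 8·x^3 - 4·x^4)·Dx + (1 - 5·x + x^2 + 6·x^3 + 2·x^4)·Dx^2  (order 2).
h: a_k = -2, -5, -4, -1, 3, 36/5, …
ICs: h(0) = -2, h′(0) = -5.

f: a_k = 1, 1, 2, 3, 5, 8, …
g: a_k = -3, -6, -6, -4, -2, -4/5, …
h₀=f+g: left-lcm gives L₀, ord ≤ 2.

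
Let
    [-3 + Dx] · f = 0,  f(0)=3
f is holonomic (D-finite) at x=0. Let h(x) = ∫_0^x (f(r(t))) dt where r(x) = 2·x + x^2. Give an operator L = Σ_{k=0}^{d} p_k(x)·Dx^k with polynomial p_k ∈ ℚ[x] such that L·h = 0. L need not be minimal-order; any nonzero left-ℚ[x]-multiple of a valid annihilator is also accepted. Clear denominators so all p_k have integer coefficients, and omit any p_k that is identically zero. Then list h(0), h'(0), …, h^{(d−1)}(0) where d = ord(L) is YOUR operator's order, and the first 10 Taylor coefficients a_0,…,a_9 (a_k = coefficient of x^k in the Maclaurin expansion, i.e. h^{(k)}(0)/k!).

L = (-6 - 6·x)·Dx + Dx^2  (order 2).
h: a_k = 0, 3, 9, 21, 81/2, 135/2, 999/10, 9369/70, 46089/280, 52587/280, …
ICs: h(0) = 0, h′(0) = 3.

f: a_k = 3, 9, 27/2, 27/2, 81/8, 243/40, 243/80, 729/560, 2187/4480, 729/4480, …
h₀=f(r): pull back L_f along r ⇒ L₀.
∫: right-multiply L₀ by Dx.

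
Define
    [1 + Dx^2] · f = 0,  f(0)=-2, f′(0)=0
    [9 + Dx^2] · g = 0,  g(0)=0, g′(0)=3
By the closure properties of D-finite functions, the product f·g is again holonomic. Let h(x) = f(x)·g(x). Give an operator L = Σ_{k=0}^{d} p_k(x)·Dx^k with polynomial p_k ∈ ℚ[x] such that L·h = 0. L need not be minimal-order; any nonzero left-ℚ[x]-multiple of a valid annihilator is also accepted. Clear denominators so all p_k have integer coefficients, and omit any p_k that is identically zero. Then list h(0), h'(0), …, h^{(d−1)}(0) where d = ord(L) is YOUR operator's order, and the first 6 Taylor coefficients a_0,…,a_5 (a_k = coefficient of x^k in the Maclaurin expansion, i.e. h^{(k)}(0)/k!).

f: a_k = -2, 0, 1, 0, -1/12, 0, …
g: a_k = 0, 3, 0, -9/2, 0, 81/40, …
L₀ := L_f ⊗_s L_g (sym. prod.), ord ≤ 4.
L = 64 + 20·Dx^2 + Dx^4  (order 4).
h: a_k = 0, -6, 0, 12, 0, -44/5, …
ICs: h(0) = 0, h′(0) = -6, h′′(0) = 0, h′′′(0) = 72.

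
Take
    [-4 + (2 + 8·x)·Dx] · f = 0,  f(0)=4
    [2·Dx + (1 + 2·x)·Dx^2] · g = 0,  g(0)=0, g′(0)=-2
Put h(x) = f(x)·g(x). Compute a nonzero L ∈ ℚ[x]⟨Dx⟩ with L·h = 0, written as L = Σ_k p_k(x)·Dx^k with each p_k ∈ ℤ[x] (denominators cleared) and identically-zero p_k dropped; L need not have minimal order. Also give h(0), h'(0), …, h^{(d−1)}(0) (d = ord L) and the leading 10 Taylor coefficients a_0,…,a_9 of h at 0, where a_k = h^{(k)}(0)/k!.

f: a_k = 4, 8, -8, 16, -40, 112, -336, 1056, -3432, 11440, …
g: a_k = 0, -2, 2, -8/3, 4, -32/5, 32/3, -128/7, 32, -512/9, …
Product ⇒ symmetric product L₀, ord ≤ 2.
L = (8 + 8·x) + (-2 - 8·x)·Dx + (1 + 10·x + 32·x^2 + 32·x^3)·Dx^2  (order 2).
h: a_k = 0, -8, -8, 64/3, -160/3, 2096/15, -1936/5, 39552/35, -120704/35, 688048/63, …
ICs: h(0) = 0, h′(0) = -8.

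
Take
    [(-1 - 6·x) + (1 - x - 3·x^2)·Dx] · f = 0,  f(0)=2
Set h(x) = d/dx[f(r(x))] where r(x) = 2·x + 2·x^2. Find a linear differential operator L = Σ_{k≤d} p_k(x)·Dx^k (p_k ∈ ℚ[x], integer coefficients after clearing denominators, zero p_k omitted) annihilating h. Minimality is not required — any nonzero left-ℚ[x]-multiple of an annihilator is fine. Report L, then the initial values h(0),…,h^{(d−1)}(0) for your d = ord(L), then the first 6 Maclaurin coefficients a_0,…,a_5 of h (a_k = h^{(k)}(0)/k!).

f: a_k = 2, 2, 8, 14, 38, 80, …
h₀=f(r): pull back L_f along r ⇒ L₀.
Differentiate: ansatz ord ≤ ord L₀ ⇒ L.
L = (18 + 156·x + 804·x^2 + 2736·x^3 + 4968·x^4 + 4320·x^5 + 1440·x^6) + (-1 - 12·x + 6·x^2 + 268·x^3 + 900·x^4 + 1368·x^5 + 1008·x^6 + 288·x^7)·Dx  (order 1).
h: a_k = 4, 72, 528, 3904, 26640, 173856, …
ICs: h(0) = 4.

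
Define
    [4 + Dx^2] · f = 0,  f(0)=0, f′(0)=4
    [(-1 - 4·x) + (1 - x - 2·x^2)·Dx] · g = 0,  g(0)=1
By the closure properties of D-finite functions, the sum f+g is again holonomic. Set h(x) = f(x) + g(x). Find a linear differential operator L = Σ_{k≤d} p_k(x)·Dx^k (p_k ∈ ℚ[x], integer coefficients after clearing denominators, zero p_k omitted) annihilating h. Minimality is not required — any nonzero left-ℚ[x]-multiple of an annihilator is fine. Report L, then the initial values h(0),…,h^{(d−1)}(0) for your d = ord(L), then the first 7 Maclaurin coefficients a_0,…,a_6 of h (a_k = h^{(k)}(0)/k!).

L = (-68 - 304·x - 200·x^2 - 320·x^3 - 160·x^4 - 128·x^5) + (20 - 12·x - 24·x^2 - 8·x^3 - 48·x^4 - 96·x^5 - 64·x^6)·Dx + (-17 - 76·x - 50·x^2 - 80·x^3 - 40·x^4 - 32·x^5)·Dx^2 + (5 - 3·x - 6·x^2 - 2·x^3 - 12·x^4 - 24·x^5 - 16·x^6)·Dx^3  (order 3).
h: a_k = 1, 5, 3, 7/3, 11, 323/15, 43, …
ICs: h(0) = 1, h′(0) = 5, h′′(0) = 6.

f: a_k = 0, 4, 0, -8/3, 0, 8/15, 0, …
g: a_k = 1, 1, 3, 5, 11, 21, 43, …
L₀ := lclm(L_f,L_g); ord L₀ ≤ 2+1.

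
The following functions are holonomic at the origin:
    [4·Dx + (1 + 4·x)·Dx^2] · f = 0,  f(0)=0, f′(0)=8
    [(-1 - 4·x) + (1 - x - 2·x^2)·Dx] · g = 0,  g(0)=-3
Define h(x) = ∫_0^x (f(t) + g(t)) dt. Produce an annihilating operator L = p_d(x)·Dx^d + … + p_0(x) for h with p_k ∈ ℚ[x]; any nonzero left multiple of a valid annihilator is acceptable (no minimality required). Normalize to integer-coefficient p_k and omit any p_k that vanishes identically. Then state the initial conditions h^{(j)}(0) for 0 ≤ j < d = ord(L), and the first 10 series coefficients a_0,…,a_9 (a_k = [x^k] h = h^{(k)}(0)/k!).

L = (-156 - 624·x - 1440·x^2 - 768·x^3 - 768·x^4)·Dx^2 + (1 - 160·x - 1064·x^2 - 1952·x^3 - 1600·x^4 - 1280·x^5)·Dx^3 + (5 + 39·x + 66·x^2 - 80·x^3 - 240·x^4 - 384·x^5 - 256·x^6)·Dx^4  (order 4).
h: a_k = 0, -3, 5/2, -25/3, 83/12, -161/5, 1733/30, -4483/21, 30983/56, -16897/9, …
ICs: h(0) = 0, h′(0) = -3, h′′(0) = 5, h′′′(0) = -50.

f: a_k = 0, 8, -16, 128/3, -128, 2048/5, -4096/3, 32768/7, -16384, 524288/9, …
g: a_k = -3, -3, -9, -15, -33, -63, -129, -255, -513, -1023, …
f+g: L₀ = lclm(L_f,L_g), ord ≤ 2+1.
Integrate: L := L₀·Dx.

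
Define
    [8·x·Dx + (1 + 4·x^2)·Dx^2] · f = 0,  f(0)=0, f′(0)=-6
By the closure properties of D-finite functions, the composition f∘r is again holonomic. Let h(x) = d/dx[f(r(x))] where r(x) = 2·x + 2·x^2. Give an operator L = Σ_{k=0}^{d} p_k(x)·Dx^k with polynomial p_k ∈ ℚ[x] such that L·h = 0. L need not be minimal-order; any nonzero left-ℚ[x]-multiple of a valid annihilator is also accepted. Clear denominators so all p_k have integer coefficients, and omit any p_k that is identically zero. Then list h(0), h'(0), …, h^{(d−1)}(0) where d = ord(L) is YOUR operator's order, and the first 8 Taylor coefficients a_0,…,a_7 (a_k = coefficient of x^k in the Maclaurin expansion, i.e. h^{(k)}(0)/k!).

L = (-2 + 32·x + 128·x^2 + 192·x^3 + 96·x^4) + (1 + 2·x + 16·x^2 + 64·x^3 + 80·x^4 + 32·x^5)·Dx  (order 1).
h: a_k = -12, -24, 192, 768, -2112, -18048, 6144, 344064, …
ICs: h(0) = -12.

f: a_k = 0, -6, 0, 8, 0, -96/5, 0, 384/7, …
h₀=f(r): pull back L_f along r ⇒ L₀.
h=h₀': d/dx-closure on L₀ ⇒ L.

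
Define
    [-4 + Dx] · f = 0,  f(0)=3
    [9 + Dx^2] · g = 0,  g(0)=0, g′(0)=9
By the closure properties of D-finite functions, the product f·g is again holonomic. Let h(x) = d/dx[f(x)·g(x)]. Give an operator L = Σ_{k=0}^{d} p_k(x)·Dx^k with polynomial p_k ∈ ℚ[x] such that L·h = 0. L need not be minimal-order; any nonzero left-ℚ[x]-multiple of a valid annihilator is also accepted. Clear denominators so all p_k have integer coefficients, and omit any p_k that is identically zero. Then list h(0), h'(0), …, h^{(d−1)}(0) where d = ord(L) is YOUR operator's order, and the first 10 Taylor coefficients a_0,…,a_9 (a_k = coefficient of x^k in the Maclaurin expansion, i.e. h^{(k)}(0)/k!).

f: a_k = 3, 12, 24, 32, 32, 128/5, 256/15, 1024/105, 512/105, 2048/945, …
g: a_k = 0, 9, 0, -27/2, 0, 243/40, 0, -729/560, 0, 729/4480, …
f·g: L₀ = L_f ⊗_s L_g, ord ≤ 1·2.
Differentiate: ansatz ord ≤ ord L₀ ⇒ L.
L = 25 - 8·Dx + Dx^2  (order 2).
h: a_k = 27, 216, 1053/2, 504, -711/8, -3861/5, -76443/80, -3162/5, -922077/4480, 61541/1680, …
ICs: h(0) = 27, h′(0) = 216.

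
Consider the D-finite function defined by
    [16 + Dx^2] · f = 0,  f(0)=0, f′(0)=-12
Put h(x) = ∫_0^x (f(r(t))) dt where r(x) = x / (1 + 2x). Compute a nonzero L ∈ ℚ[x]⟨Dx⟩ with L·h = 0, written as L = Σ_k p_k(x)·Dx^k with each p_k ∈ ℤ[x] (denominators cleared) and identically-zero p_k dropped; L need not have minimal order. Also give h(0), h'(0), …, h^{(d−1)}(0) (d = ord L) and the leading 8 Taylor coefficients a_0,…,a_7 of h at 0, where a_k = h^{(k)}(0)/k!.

f: a_k = 0, -12, 0, 32, 0, -128/5, 0, 1024/105, …
h₀=f(r): pull back L_f along r ⇒ L₀.
h=∫h₀ ⇒ L = L₀·Dx.
L = 16·Dx + (4 + 24·x + 48·x^2 + 32·x^3)·Dx^2 + (1 + 8·x + 24·x^2 + 32·x^3 + 16·x^4)·Dx^3  (order 3).
h: a_k = 0, 0, -6, 8, -4, -96/5, 1376/15, -1920/7, …
ICs: h(0) = 0, h′(0) = 0, h′′(0) = -12.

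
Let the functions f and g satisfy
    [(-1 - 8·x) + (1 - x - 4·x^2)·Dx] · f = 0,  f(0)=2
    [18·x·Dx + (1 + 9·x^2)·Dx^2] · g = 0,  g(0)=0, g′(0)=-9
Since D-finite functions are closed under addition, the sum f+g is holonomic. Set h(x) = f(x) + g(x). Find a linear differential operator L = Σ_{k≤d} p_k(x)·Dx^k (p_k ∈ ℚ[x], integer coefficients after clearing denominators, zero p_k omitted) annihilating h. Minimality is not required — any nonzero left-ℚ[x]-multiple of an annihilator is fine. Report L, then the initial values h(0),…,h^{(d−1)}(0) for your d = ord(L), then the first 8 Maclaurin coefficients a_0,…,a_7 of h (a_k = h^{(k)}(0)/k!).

f: a_k = 2, 2, 10, 18, 58, 130, 362, 882, …
g: a_k = 0, -9, 0, 27, 0, -729/5, 0, 6561/7, …
Sum ⇒ L₀ = lclm(L_f,L_g) in ℚ(x)⟨Dx⟩.
L = (-90 + 360·x + 6462·x^2 + 14688·x^3 + 63936·x^4 + 31104·x^6)·Dx + (36 + 294·x + 324·x^2 + 3198·x^3 + 13680·x^4 + 46080·x^5 + 3888·x^6 + 31104·x^7)·Dx^2 + (-5 - 16·x - 160·x^2 + 96·x^3 - 555·x^4 + 2304·x^5 + 4896·x^6 + 1296·x^7 + 5184·x^8)·Dx^3  (order 3).
h: a_k = 2, -7, 10, 45, 58, -79/5, 362, 12735/7, …
ICs: h(0) = 2, h′(0) = -7, h′′(0) = 20.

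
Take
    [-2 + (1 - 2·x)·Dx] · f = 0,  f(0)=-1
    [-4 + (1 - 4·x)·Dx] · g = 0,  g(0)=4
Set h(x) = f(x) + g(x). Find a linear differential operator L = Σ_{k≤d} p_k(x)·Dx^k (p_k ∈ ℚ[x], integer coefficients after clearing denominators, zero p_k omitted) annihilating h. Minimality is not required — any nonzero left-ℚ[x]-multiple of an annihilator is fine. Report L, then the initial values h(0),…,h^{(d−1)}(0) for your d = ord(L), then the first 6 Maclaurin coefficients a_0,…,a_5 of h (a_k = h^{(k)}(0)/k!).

f: a_k = -1, -2, -4, -8, -16, -32, …
g: a_k = 4, 16, 64, 256, 1024, 4096, …
f+g: L₀ = lclm(L_f,L_g), ord ≤ 1+1.
L = -16 + (12 - 32·x)·Dx + (-1 + 6·x - 8·x^2)·Dx^2  (order 2).
h: a_k = 3, 14, 60, 248, 1008, 4064, …
ICs: h(0) = 3, h′(0) = 14.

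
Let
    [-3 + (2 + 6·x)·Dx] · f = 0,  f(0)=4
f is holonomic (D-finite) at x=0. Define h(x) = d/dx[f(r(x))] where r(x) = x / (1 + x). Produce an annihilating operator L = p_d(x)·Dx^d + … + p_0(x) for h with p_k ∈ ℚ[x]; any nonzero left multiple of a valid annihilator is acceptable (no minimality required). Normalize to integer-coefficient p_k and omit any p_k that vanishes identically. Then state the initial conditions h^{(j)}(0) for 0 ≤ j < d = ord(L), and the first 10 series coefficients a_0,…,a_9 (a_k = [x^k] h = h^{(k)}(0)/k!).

f: a_k = 4, 6, -9/2, 27/4, -405/32, 1701/64, -15309/256, 72171/512, -2814669/8192, 14073345/16384, …
f∘r: x↦r, Dx↦Dx/r' in L_f ⇒ L₀.
h₀' ⇒ L via d/dx closure of L₀.
L = (-7 - 16·x) + (-2 - 10·x - 8·x^2)·Dx  (order 1).
h: a_k = 6, -21, 261/4, -1677/8, 45345/64, -318915/128, 4608345/512, -33903165/1024, 2020675545/16384, -15193591815/32768, …
ICs: h(0) = 6.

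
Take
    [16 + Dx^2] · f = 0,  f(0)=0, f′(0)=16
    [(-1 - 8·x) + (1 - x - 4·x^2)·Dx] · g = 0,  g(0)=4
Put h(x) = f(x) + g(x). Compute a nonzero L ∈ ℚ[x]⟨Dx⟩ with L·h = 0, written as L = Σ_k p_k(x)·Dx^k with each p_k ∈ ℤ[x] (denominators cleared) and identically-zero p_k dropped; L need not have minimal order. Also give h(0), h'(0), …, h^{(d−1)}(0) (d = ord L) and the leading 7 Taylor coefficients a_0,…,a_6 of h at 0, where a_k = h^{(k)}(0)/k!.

f: a_k = 0, 16, 0, -128/3, 0, 512/15, 0, …
g: a_k = 4, 4, 20, 36, 116, 260, 724, …
f+g: L₀ = lclm(L_f,L_g), ord ≤ 2+1.
L = (-560 - 4608·x - 1664·x^2 - 6144·x^3 - 10240·x^4 - 16384·x^5) + (208 - 272·x - 896·x^2 + 1408·x^3 + 1536·x^4 - 6144·x^5 - 8192·x^6)·Dx + (-35 - 288·x - 104·x^2 - 384·x^3 - 640·x^4 - 1024·x^5)·Dx^2 + (13 - 17·x - 56·x^2 + 88·x^3 + 96·x^4 - 384·x^5 - 512·x^6)·Dx^3  (order 3).
h: a_k = 4, 20, 20, -20/3, 116, 4412/15, 724, …
ICs: h(0) = 4, h′(0) = 20, h′′(0) = 40.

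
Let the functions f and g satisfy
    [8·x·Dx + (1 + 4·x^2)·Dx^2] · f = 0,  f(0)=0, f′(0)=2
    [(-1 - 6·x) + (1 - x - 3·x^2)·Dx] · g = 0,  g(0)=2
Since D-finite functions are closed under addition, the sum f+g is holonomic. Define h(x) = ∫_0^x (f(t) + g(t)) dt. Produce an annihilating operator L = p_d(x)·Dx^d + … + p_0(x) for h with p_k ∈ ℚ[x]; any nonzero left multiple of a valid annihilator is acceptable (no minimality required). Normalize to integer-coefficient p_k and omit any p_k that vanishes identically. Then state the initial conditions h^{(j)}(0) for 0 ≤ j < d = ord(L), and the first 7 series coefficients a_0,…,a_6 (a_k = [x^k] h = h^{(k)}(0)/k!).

L = (32 - 128·x - 1488·x^2 - 2880·x^3 - 8424·x^4 - 2592·x^6)·Dx^2 + (-25 - 160·x - 214·x^2 - 1188·x^3 - 2628·x^4 - 6264·x^5 - 432·x^6 - 2592·x^7)·Dx^3 + (4 + 9·x + 54·x^2 - 66·x^3 - x^4 - 444·x^5 - 720·x^6 - 144·x^7 - 432·x^8)·Dx^4  (order 4).
h: a_k = 0, 2, 2, 8/3, 17/6, 38/5, 72/5, …
ICs: h(0) = 0, h′(0) = 2, h′′(0) = 4, h′′′(0) = 16.

f: a_k = 0, 2, 0, -8/3, 0, 32/5, 0, …
g: a_k = 2, 2, 8, 14, 38, 80, 194, …
Weyl lclm of L_f,L_g ⇒ L₀ (ord ≤ 3).
∫: right-multiply L₀ by Dx.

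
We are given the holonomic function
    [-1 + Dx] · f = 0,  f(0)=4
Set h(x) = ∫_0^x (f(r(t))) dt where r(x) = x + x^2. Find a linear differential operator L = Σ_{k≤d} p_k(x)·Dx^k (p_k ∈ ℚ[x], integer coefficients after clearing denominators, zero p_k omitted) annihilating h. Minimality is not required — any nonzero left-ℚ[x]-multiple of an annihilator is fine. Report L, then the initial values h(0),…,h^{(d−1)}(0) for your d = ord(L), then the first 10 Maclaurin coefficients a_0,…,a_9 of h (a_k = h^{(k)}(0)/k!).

L = (-1 - 2·x)·Dx + Dx^2  (order 2).
h: a_k = 0, 4, 2, 2, 7/6, 5/6, 9/20, 331/1260, 1303/10080, 1979/30240, …
ICs: h(0) = 0, h′(0) = 4.

f: a_k = 4, 4, 2, 2/3, 1/6, 1/30, 1/180, 1/1260, 1/10080, 1/90720, …
L₀ from L_f via x↦r, Dx↦r'^{-1}Dx.
h=∫₀ˣh₀: take L = L₀·Dx.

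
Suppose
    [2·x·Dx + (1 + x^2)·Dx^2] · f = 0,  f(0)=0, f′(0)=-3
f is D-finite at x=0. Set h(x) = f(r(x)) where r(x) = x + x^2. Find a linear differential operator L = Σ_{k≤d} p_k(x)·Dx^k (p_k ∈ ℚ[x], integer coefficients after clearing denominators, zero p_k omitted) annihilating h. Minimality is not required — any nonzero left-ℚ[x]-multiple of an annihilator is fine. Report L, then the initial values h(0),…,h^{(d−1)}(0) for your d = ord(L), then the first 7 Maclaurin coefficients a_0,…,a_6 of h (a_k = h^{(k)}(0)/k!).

f: a_k = 0, -3, 0, 1, 0, -3/5, 0, …
L₀ from L_f via x↦r, Dx↦r'^{-1}Dx.
L = (-2 + 2·x + 8·x^2 + 12·x^3 + 6·x^4)·Dx + (1 + 2·x + x^2 + 4·x^3 + 5·x^4 + 2·x^5)·Dx^2  (order 2).
h: a_k = 0, -3, -3, 1, 3, 12/5, -2, …
ICs: h(0) = 0, h′(0) = -3.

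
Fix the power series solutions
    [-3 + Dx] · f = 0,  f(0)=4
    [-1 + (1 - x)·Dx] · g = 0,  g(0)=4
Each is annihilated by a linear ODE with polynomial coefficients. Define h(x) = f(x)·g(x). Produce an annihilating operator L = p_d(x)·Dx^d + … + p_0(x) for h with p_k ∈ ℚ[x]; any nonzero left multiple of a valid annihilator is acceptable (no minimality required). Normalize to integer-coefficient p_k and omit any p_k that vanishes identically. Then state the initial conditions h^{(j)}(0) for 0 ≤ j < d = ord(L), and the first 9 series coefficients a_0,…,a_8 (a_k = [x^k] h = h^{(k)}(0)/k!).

L = (4 - 3·x) + (-1 + x)·Dx  (order 1).
h: a_k = 16, 64, 136, 208, 262, 1472/5, 1553/5, 11114/35, 89641/280, …
ICs: h(0) = 16.

f: a_k = 4, 12, 18, 18, 27/2, 81/10, 81/20, 243/140, 729/1120, …
g: a_k = 4, 4, 4, 4, 4, 4, 4, 4, 4, …
Product ⇒ symmetric product L₀, ord ≤ 1.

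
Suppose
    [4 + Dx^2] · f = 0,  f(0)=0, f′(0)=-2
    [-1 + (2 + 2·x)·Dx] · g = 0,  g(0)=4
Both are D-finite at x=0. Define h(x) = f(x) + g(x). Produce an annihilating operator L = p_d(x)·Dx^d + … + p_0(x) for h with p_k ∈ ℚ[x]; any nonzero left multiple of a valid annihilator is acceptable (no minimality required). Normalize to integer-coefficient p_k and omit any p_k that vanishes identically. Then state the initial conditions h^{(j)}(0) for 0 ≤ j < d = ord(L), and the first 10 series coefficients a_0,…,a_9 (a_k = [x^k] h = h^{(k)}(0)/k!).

L = (-76 - 128·x - 64·x^2) + (120 + 376·x + 384·x^2 + 128·x^3)·Dx + (-19 - 32·x - 16·x^2)·Dx^2 + (30 + 94·x + 96·x^2 + 32·x^3)·Dx^3  (order 3).
h: a_k = 4, 0, -1/2, 19/12, -5/32, -151/960, -21/256, 14491/161280, -429/8192, 1961489/46448640, …
ICs: h(0) = 4, h′(0) = 0, h′′(0) = -1.

f: a_k = 0, -2, 0, 4/3, 0, -4/15, 0, 8/315, 0, -4/2835, …
g: a_k = 4, 2, -1/2, 1/4, -5/32, 7/64, -21/256, 33/512, -429/8192, 715/16384, …
h₀=f+g: left-lcm gives L₀, ord ≤ 3.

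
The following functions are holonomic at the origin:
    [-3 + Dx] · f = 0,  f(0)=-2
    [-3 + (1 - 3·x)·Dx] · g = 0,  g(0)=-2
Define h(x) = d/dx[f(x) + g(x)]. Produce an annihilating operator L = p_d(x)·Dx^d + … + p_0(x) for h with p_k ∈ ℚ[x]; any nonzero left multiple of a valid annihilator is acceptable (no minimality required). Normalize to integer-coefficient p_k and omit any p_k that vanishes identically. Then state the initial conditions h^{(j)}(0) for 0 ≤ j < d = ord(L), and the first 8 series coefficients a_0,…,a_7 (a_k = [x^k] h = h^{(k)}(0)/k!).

f: a_k = -2, -6, -9, -9, -27/4, -81/20, -81/40, -243/280, …
g: a_k = -2, -6, -18, -54, -162, -486, -1458, -4374, …
f+g: L₀ = lclm(L_f,L_g), ord ≤ 1+1.
Derive L from L₀ (diff closure).
L = (36 + 54·x) + (-15 - 18·x + 27·x^2)·Dx + (1 - 9·x^2)·Dx^2  (order 2).
h: a_k = -12, -54, -189, -675, -9801/4, -175203/20, -1224963/40, -29394009/280, …
ICs: h(0) = -12, h′(0) = -54.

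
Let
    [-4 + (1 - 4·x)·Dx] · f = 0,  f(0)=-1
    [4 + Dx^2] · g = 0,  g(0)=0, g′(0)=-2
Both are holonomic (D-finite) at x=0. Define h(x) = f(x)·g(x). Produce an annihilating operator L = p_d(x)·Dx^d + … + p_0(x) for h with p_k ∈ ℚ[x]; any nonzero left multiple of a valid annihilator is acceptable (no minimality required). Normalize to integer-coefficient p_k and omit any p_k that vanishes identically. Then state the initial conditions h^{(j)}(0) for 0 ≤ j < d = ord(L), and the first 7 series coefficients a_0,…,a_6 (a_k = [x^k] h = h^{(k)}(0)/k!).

f: a_k = -1, -4, -16, -64, -256, -1024, -4096, …
g: a_k = 0, -2, 0, 4/3, 0, -4/15, 0, …
h₀=f·g: eliminate ⇒ L₀, order ≤ 1·2.
L = (-4 + 16·x) + 8·Dx + (-1 + 4·x)·Dx^2  (order 2).
h: a_k = 0, 2, 8, 92/3, 368/3, 7364/15, 29456/15, …
ICs: h(0) = 0, h′(0) = 2.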